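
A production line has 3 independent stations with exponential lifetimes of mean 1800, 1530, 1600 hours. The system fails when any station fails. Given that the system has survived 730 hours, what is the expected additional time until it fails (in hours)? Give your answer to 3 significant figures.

545

First-failure rate Σλ = 1/1800 + 1/1530 + 1/1600 = 0.00183415.
By memorylessness the expected residual is 1/Σλ = 545.212 hours, regardless of the 730 already elapsed.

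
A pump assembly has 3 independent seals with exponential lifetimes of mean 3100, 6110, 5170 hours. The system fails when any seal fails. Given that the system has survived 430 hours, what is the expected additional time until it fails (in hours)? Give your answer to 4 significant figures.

First-failure rate Σλ = 1/3100 + 1/6110 + 1/5170 = 0.00067967.
By memorylessness the expected residual is 1/Σλ = 1471.3 hours, regardless of the 430 already elapsed.

1471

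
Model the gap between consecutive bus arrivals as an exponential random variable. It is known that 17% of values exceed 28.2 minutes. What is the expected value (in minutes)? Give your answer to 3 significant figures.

15.9

e^(−λ·28.2) = 0.17 ⇒ λ = −ln(0.17)/28.2 = 0.0628353.
Mean = 1/λ = 15.9146 minutes.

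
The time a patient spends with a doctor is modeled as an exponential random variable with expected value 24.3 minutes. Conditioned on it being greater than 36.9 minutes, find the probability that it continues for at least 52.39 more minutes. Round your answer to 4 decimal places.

The rate is λ = 1/24.3 = 0.0411523 per minute.
The exponential is memoryless, so the remaining time is again Exp(λ): the condition X > 36.9 is irrelevant.
P(X > 52.39) = e^(−2.156) ≈ 0.1158.

0.1158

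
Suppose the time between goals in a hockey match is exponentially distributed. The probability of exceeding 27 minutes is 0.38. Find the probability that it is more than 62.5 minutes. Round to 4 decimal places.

e^(−λ·27) = 0.38 ⇒ λ = −ln(0.38)/27 = 0.0358364.
P(X > 62.5) = e^(−0.0358364·62.5) = e^(−2.2398) ≈ 0.1065.

0.1065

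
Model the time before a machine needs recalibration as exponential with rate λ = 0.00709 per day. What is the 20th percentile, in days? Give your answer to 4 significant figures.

Set 1 − e^(−λt) = 0.2, so t = −ln(0.8)/λ = 0.22314/0.00709 ≈ 31.473 days.

31.47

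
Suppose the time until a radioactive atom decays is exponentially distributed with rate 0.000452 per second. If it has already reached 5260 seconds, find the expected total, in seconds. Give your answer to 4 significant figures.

7472

By memorylessness, E[X | X > 5260] = 5260 + 1/λ = 5260 + 2212.39 = 7472.39 seconds.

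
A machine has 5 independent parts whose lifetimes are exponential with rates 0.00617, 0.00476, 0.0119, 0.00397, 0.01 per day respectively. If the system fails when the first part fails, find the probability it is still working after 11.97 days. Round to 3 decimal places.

The time to first failure is exponential with rate Σλ = 0.00617 + 0.00476 + 0.0119 + 0.00397 + 0.01 = 0.0368.
P(min > 11.97) = e^(−0.0368·11.97) = e^(−0.4405) ≈ 0.644.

0.644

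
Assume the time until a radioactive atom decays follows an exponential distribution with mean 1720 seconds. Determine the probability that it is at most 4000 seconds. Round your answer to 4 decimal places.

0.9023

The rate is λ = 1/1720 = 0.000581395 per second.
P(X ≤ 4000) = 1 − e^(−λ·4000) = 1 − e^(−2.3256) ≈ 0.9023.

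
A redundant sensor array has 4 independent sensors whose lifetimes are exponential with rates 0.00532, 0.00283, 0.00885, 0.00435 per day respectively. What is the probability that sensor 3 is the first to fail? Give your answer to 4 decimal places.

0.4145

The time to first failure is exponential with rate Σλ = 0.00532 + 0.00283 + 0.00885 + 0.00435 = 0.02135.
P(sensor 3 first) = λ_3/Σλ = 0.00885/0.02135 ≈ 0.4145.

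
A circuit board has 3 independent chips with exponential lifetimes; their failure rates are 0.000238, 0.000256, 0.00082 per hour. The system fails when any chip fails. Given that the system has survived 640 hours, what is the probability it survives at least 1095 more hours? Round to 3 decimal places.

0.237

Time to first failure ~ Exp(Σλ) with Σλ = 0.001314.
By memorylessness, P(T > 640+1095 | T > 640) = P(T > 1095) = e^(−0.001314·1095) ≈ 0.237.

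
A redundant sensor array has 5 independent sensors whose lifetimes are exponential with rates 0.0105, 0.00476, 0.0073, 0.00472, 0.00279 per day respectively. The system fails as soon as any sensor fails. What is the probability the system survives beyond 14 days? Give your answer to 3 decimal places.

The time to first failure is exponential with rate Σλ = 0.0105 + 0.00476 + 0.0073 + 0.00472 + 0.00279 = 0.03007.
P(min > 14) = e^(−0.03007·14) = e^(−0.42098) ≈ 0.656.

0.656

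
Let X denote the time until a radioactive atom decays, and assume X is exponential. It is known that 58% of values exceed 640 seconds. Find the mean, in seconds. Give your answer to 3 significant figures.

e^(−λ·640) = 0.58 ⇒ λ = −ln(0.58)/640 = 0.000851136.
Mean = 1/λ = 1174.9 seconds.

1170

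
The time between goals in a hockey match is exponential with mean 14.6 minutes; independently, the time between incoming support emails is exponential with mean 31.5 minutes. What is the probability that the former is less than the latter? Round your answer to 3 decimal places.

λ_1 = 1/14.6 = 0.0684932, λ_2 = 1/31.5 = 0.031746.
For independent exponentials, P(the former < the latter) = λ_1/(λ_1+λ_2) = 0.0684932/0.100239 ≈ 0.683.

0.683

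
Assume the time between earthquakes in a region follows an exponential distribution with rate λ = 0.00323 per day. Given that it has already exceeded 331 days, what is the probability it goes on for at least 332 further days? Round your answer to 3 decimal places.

0.342

The exponential is memoryless, so the remaining time is again Exp(λ): the condition X > 331 is irrelevant.
P(X > 332) = e^(−1.0724) ≈ 0.342.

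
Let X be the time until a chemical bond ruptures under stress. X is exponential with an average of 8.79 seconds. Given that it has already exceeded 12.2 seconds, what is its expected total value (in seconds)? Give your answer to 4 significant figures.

20.99

The rate is λ = 1/8.79 = 0.113766 per second.
By memorylessness, E[X | X > 12.2] = 12.2 + 1/λ = 12.2 + 8.79 = 20.99 seconds.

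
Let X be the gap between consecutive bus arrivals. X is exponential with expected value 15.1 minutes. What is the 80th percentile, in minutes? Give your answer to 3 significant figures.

The rate is λ = 1/15.1 = 0.0662252 per minute.
Set 1 − e^(−λt) = 0.8, so t = −ln(0.2)/λ = 1.6094/0.0662252 ≈ 24.3025 minutes.

24.3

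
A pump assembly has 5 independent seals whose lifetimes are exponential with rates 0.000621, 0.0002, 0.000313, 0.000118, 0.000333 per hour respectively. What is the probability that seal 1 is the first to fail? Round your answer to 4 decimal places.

The time to first failure is exponential with rate Σλ = 0.000621 + 0.0002 + 0.000313 + 0.000118 + 0.000333 = 0.001585.
P(seal 1 first) = λ_1/Σλ = 0.000621/0.001585 ≈ 0.3918.

0.3918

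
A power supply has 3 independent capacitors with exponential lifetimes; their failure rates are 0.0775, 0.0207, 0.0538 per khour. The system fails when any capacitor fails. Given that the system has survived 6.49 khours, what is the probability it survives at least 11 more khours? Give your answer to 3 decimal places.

Time to first failure ~ Exp(Σλ) with Σλ = 0.152.
By memorylessness, P(T > 6.49+11 | T > 6.49) = P(T > 11) = e^(−0.152·11) ≈ 0.188.

0.188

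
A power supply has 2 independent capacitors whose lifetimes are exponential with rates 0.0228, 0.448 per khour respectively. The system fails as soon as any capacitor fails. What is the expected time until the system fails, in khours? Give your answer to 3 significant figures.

2.12

The time to first failure is exponential with rate Σλ = 0.0228 + 0.448 = 0.4708.
E[min] = 1/Σλ = 1/0.4708 = 2.12404 khours.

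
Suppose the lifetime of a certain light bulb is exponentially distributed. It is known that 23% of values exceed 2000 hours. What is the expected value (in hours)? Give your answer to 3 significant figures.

1360

e^(−λ·2000) = 0.23 ⇒ λ = −ln(0.23)/2000 = 0.000734838.
Mean = 1/λ = 1360.84 hours.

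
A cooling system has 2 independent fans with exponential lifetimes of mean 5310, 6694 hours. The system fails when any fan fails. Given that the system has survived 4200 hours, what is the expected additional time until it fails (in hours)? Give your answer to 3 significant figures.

2960

First-failure rate Σλ = 1/5310 + 1/6694 = 0.000337711.
By memorylessness the expected residual is 1/Σλ = 2961.11 hours, regardless of the 4200 already elapsed.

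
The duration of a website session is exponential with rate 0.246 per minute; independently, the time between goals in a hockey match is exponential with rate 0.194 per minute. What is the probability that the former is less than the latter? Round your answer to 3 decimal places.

0.559

λ_1 = 0.246, λ_2 = 0.194.
For independent exponentials, P(the former < the latter) = λ_1/(λ_1+λ_2) = 0.246/0.44 ≈ 0.559.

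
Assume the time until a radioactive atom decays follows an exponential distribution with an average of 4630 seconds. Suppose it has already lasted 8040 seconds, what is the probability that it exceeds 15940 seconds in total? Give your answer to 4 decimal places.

The rate is λ = 1/4630 = 0.000215983 per second.
By the memoryless property, P(X > 8040+7900 | X > 8040) = P(X > 7900).
P(X > 7900) = e^(−1.7063) ≈ 0.1815.

0.1815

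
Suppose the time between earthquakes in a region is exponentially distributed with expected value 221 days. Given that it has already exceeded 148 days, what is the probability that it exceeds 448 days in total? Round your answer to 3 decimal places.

0.257

The rate is λ = 1/221 = 0.00452489 per day.
The exponential is memoryless, so the remaining time is again Exp(λ): the condition X > 148 is irrelevant.
P(X > 300) = e^(−1.3575) ≈ 0.257.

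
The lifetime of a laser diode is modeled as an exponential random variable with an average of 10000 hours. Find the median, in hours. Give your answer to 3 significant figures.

The rate is λ = 1/10000 = 0.0001 per hour.
Set 1 − e^(−λt) = 0.5, so t = −ln(0.5)/λ = 0.69315/0.0001 ≈ 6931.47 hours.

6930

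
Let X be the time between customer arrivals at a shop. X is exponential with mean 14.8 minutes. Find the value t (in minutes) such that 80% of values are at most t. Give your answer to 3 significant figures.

23.8

The rate is λ = 1/14.8 = 0.0675676 per minute.
Set 1 − e^(−λt) = 0.8, so t = −ln(0.2)/λ = 1.6094/0.0675676 ≈ 23.8197 minutes.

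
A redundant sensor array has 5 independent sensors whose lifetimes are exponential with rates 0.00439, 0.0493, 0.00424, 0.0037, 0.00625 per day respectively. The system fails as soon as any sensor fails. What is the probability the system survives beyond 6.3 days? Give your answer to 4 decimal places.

0.6520

The time to first failure is exponential with rate Σλ = 0.00439 + 0.0493 + 0.00424 + 0.0037 + 0.00625 = 0.06788.
P(min > 6.3) = e^(−0.06788·6.3) = e^(−0.42764) ≈ 0.6520.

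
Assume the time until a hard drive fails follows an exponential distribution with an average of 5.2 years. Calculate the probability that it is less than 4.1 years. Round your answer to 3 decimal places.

The rate is λ = 1/5.2 = 0.192308 per year.
P(X ≤ 4.1) = 1 − e^(−λ·4.1) = 1 − e^(−0.78846) ≈ 0.545.

0.545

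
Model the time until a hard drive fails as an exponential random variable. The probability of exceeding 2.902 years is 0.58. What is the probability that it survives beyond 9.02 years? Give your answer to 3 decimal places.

e^(−λ·2.902) = 0.58 ⇒ λ = −ln(0.58)/2.902 = 0.187708.
P(X > 9.02) = e^(−0.187708·9.02) = e^(−1.6931) ≈ 0.184.

0.184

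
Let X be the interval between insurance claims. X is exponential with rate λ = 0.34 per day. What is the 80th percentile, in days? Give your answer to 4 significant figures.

4.734

Set 1 − e^(−λt) = 0.8, so t = −ln(0.2)/λ = 1.6094/0.34 ≈ 4.73364 days.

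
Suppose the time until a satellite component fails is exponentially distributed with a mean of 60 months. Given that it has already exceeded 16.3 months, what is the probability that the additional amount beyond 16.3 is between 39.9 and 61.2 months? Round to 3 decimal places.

The rate is λ = 1/60 = 0.0166667 per month.
Memoryless: the residual past 16.3 is again Exp(λ).
P(39.9 < residual < 61.2) = e^(−λ·39.9) − e^(−λ·61.2) = 0.51427 − 0.36059 ≈ 0.154.

0.154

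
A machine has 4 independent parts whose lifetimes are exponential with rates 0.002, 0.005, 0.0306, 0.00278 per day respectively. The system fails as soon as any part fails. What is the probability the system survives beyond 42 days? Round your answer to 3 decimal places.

0.183

The time to first failure is exponential with rate Σλ = 0.002 + 0.005 + 0.0306 + 0.00278 = 0.04038.
P(min > 42) = e^(−0.04038·42) = e^(−1.696) ≈ 0.183.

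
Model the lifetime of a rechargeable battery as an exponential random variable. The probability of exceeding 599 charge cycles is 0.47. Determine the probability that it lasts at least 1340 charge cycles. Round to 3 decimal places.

e^(−λ·599) = 0.47 ⇒ λ = −ln(0.47)/599 = 0.00126047.
P(X > 1340) = e^(−0.00126047·1340) = e^(−1.689) ≈ 0.185.

0.185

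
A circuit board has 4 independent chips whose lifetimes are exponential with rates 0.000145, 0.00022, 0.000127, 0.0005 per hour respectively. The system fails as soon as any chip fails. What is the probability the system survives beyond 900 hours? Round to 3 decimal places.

The time to first failure is exponential with rate Σλ = 0.000145 + 0.00022 + 0.000127 + 0.0005 = 0.000992.
P(min > 900) = e^(−0.000992·900) = e^(−0.8928) ≈ 0.410.

0.410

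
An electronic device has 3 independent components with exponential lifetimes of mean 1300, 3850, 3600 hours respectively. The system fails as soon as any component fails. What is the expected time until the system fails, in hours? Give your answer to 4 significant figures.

The first failure time is exponential with rate Σλ_i = 1/1300 + 1/3850 + 1/3600 = 0.00130675 per hour.
E[min] = 1/Σλ = 1/0.00130675 = 765.258 hours.

765.3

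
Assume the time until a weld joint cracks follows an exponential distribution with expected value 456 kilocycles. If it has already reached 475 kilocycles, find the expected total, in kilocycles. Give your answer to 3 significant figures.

931

The rate is λ = 1/456 = 0.00219298 per kilocycle.
By memorylessness, E[X | X > 475] = 475 + 1/λ = 475 + 456 = 931 kilocycles.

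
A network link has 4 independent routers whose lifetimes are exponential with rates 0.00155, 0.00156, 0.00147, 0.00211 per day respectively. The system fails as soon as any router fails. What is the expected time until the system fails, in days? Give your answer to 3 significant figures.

149

The time to first failure is exponential with rate Σλ = 0.00155 + 0.00156 + 0.00147 + 0.00211 = 0.00669.
E[min] = 1/Σλ = 1/0.00669 = 149.477 days.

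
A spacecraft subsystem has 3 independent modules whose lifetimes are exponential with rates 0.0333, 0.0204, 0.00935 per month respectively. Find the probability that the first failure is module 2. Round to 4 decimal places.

0.3236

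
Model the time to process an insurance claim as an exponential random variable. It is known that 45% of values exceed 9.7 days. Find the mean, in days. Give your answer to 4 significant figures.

12.15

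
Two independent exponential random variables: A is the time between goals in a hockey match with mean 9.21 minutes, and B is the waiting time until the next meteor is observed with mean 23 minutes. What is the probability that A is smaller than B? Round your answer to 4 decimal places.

0.7141

λ_1 = 1/9.21 = 0.108578, λ_2 = 1/23 = 0.0434783.
For independent exponentials, P(A < B) = λ_1/(λ_1+λ_2) = 0.108578/0.152056 ≈ 0.7141.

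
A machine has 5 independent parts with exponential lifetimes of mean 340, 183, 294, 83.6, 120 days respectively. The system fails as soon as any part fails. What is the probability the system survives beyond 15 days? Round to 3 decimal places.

0.618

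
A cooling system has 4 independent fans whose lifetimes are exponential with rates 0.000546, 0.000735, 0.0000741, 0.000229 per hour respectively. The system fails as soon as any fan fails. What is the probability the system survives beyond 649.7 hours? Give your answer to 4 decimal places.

The time to first failure is exponential with rate Σλ = 0.000546 + 0.000735 + 0.0000741 + 0.000229 = 0.0015841.
P(min > 649.7) = e^(−0.0015841·649.7) = e^(−1.0292) ≈ 0.3573.

0.3573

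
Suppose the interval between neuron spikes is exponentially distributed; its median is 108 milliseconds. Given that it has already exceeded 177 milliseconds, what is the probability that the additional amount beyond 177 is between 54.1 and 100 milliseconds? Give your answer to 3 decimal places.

For an exponential, median = ln(2)/λ, so λ = ln 2 / 108 = 0.00641803 per millisecond.
Memoryless: the residual past 177 is again Exp(λ).
P(54.1 < residual < 100) = e^(−λ·54.1) − e^(−λ·100) = 0.70665 − 0.52634 ≈ 0.180.

0.180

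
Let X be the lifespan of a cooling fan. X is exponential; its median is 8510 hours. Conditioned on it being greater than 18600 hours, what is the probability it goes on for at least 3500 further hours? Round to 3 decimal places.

0.752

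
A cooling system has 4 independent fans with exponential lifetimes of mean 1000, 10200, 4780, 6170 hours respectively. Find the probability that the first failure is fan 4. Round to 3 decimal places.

0.110

Rates: λ_i = 1/mean_i → 0.001, 0.0000980392, 0.000209205, 0.000162075; Σλ = 0.00146932.
P(fan 4 first) = λ_4/Σλ = 0.000162075/0.00146932 ≈ 0.110.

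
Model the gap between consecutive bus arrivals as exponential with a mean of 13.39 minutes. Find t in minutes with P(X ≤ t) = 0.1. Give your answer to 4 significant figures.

1.411

The rate is λ = 1/13.39 = 0.0746826 per minute.
Set 1 − e^(−λt) = 0.1, so t = −ln(0.9)/λ = 0.10536/0.0746826 ≈ 1.41078 minutes.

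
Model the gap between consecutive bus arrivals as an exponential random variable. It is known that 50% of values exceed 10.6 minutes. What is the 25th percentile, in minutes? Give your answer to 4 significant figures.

4.399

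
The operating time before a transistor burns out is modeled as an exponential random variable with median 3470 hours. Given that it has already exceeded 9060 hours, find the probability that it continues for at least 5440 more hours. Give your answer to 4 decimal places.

For an exponential, median = ln(2)/λ, so λ = ln 2 / 3470 = 0.000199754 per hour.
The exponential is memoryless, so the remaining time is again Exp(λ): the condition X > 9060 is irrelevant.
P(X > 5440) = e^(−1.0867) ≈ 0.3373.

0.3373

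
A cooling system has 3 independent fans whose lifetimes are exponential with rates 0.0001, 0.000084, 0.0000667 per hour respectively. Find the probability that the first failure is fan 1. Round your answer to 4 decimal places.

The time to first failure is exponential with rate Σλ = 0.0001 + 0.000084 + 0.0000667 = 0.0002507.
P(fan 1 first) = λ_1/Σλ = 0.0001/0.0002507 ≈ 0.3989.

0.3989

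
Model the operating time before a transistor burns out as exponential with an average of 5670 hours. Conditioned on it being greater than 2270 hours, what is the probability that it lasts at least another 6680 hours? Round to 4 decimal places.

0.3079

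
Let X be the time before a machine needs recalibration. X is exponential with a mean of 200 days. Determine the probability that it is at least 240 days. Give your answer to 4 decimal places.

The rate is λ = 1/200 = 0.005 per day.
P(X > 240) = e^(−λ·240) = e^(−1.2) ≈ 0.3012.

0.3012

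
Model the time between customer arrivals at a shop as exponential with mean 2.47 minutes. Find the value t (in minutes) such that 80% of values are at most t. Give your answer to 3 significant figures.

The rate is λ = 1/2.47 = 0.404858 per minute.
Set 1 − e^(−λt) = 0.8, so t = −ln(0.2)/λ = 1.6094/0.404858 ≈ 3.97531 minutes.

3.98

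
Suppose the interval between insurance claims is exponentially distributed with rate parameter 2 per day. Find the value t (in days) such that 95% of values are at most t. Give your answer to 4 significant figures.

Set 1 − e^(−λt) = 0.95, so t = −ln(0.05)/λ = 2.9957/2 ≈ 1.49787 days.

1.498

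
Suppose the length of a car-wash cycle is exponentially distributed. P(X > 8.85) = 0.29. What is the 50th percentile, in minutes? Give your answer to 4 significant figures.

4.956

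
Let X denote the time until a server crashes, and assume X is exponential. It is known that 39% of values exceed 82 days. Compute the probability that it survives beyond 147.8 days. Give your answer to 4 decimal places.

e^(−λ·82) = 0.39 ⇒ λ = −ln(0.39)/82 = 0.011483.
P(X > 147.8) = e^(−0.011483·147.8) = e^(−1.6972) ≈ 0.1832.

0.1832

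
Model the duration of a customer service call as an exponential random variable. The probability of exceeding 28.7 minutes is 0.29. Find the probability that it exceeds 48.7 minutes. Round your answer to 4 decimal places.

0.1224

e^(−λ·28.7) = 0.29 ⇒ λ = −ln(0.29)/28.7 = 0.0431315.
P(X > 48.7) = e^(−0.0431315·48.7) = e^(−2.1005) ≈ 0.1224.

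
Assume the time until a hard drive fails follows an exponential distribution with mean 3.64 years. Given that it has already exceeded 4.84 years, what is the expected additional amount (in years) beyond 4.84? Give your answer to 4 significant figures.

3.640

The rate is λ = 1/3.64 = 0.274725 per year.
By memorylessness, the remaining amount past any threshold is again Exp(λ) with mean 1/λ = 3.64 years.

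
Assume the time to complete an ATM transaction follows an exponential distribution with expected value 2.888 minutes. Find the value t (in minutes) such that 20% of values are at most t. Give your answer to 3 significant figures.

0.644

The rate is λ = 1/2.888 = 0.34626 per minute.
Set 1 − e^(−λt) = 0.2, so t = −ln(0.8)/λ = 0.22314/0.34626 ≈ 0.644439 minutes.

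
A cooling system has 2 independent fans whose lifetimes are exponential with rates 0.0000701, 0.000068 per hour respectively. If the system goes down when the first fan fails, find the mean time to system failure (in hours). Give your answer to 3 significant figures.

The time to first failure is exponential with rate Σλ = 0.0000701 + 0.000068 = 0.0001381.
E[min] = 1/Σλ = 1/0.0001381 = 7241.13 hours.

7240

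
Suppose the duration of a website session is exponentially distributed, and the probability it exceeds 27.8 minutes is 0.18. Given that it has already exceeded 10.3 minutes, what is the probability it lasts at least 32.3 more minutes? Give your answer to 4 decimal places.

From e^(−λ·27.8) = 0.18, λ = −ln(0.18)/27.8 = 0.0616834.
Memoryless: P(X > 10.3+32.3 | X > 10.3) = P(X > 32.3) = e^(−0.0616834·32.3) ≈ 0.1364.

0.1364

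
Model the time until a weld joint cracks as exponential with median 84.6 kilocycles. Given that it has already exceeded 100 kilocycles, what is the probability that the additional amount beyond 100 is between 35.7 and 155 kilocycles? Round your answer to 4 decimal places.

0.4656

For an exponential, median = ln(2)/λ, so λ = ln 2 / 84.6 = 0.00819323 per kilocycle.
Memoryless: the residual past 100 is again Exp(λ).
P(35.7 < residual < 155) = e^(−λ·35.7) − e^(−λ·155) = 0.74640 − 0.28085 ≈ 0.4656.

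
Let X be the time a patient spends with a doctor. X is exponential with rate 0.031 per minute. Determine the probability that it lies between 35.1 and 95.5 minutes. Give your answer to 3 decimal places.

0.285

P(35.1 < X < 95.5) = e^(−λ·35.1) − e^(−λ·95.5) = 0.33686 − 0.05179 ≈ 0.285.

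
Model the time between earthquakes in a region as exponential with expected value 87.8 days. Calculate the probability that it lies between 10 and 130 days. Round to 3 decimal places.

0.665

The rate is λ = 1/87.8 = 0.0113895 per day.
P(10 < X < 130) = e^(−λ·10) − e^(−λ·130) = 0.89235 − 0.22749 ≈ 0.665.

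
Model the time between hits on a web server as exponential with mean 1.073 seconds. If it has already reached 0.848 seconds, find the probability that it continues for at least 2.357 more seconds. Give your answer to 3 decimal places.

0.111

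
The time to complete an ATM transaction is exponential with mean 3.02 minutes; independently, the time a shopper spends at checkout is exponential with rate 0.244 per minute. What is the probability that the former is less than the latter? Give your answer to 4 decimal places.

0.5757

λ_1 = 1/3.02 = 0.331126, λ_2 = 0.244.
For independent exponentials, P(the former < the latter) = λ_1/(λ_1+λ_2) = 0.331126/0.575126 ≈ 0.5757.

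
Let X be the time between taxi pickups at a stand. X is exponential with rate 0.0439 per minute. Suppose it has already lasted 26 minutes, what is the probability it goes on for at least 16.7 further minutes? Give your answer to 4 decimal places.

0.4804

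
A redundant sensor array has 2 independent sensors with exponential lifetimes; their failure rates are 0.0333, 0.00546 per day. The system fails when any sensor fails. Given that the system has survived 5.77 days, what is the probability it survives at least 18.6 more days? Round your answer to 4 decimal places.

0.4863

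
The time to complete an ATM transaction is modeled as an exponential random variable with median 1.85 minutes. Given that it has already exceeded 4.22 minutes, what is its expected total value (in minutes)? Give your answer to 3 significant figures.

6.89

For an exponential, median = ln(2)/λ, so λ = ln 2 / 1.85 = 0.374674 per minute.
By memorylessness, E[X | X > 4.22] = 4.22 + 1/λ = 4.22 + 2.66899 = 6.88899 minutes.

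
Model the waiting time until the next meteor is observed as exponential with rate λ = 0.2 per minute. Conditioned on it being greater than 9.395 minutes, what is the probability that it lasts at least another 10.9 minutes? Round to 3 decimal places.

The exponential is memoryless, so the remaining time is again Exp(λ): the condition X > 9.395 is irrelevant.
P(X > 10.9) = e^(−2.18) ≈ 0.113.

0.113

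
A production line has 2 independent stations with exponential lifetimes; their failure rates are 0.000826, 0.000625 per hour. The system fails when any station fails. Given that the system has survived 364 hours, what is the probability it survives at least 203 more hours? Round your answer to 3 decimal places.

0.745

Time to first failure ~ Exp(Σλ) with Σλ = 0.001451.
By memorylessness, P(T > 364+203 | T > 364) = P(T > 203) = e^(−0.001451·203) ≈ 0.745.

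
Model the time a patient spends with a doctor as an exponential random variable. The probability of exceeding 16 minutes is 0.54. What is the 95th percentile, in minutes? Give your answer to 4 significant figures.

77.79

e^(−λ·16) = 0.54 ⇒ λ = −ln(0.54)/16 = 0.0385116.
95th percentile: 1 − e^(−λt) = 0.95, t = −ln(0.05)/λ = 77.7877 minutes.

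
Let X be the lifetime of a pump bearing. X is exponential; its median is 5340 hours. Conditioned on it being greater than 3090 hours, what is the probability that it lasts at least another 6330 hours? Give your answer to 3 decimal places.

0.440

For an exponential, median = ln(2)/λ, so λ = ln 2 / 5340 = 0.000129803 per hour.
By the memoryless property, P(X > 3090+6330 | X > 3090) = P(X > 6330).
P(X > 6330) = e^(−0.82165) ≈ 0.440.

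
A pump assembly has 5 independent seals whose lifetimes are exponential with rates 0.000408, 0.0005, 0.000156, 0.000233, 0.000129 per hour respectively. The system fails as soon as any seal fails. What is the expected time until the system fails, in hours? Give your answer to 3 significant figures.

701

The time to first failure is exponential with rate Σλ = 0.000408 + 0.0005 + 0.000156 + 0.000233 + 0.000129 = 0.001426.
E[min] = 1/Σλ = 1/0.001426 = 701.262 hours.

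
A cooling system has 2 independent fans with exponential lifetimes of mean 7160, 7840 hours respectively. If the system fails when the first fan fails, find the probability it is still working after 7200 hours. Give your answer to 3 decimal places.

0.146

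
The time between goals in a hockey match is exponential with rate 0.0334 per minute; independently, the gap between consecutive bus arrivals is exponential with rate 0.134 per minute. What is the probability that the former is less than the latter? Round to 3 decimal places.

0.200

λ_1 = 0.0334, λ_2 = 0.134.
For independent exponentials, P(the former < the latter) = λ_1/(λ_1+λ_2) = 0.0334/0.1674 ≈ 0.200.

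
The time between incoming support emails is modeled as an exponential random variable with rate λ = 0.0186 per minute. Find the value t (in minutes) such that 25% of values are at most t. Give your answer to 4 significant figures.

Set 1 − e^(−λt) = 0.25, so t = −ln(0.75)/λ = 0.28768/0.0186 ≈ 15.4668 minutes.

15.47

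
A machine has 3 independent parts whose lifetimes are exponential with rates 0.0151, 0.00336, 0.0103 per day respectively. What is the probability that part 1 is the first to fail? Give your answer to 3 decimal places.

0.525

The time to first failure is exponential with rate Σλ = 0.0151 + 0.00336 + 0.0103 = 0.02876.
P(part 1 first) = λ_1/Σλ = 0.0151/0.02876 ≈ 0.525.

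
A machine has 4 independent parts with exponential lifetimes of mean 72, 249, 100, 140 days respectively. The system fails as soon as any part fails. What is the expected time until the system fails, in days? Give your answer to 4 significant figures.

28.53

The first failure time is exponential with rate Σλ_i = 1/72 + 1/249 + 1/100 + 1/140 = 0.0350478 per day.
E[min] = 1/Σλ = 1/0.0350478 = 28.5325 days.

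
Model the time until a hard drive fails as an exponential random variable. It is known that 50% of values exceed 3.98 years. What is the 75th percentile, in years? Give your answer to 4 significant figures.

e^(−λ·3.98) = 0.50 ⇒ λ = −ln(0.50)/3.98 = 0.174158.
75th percentile: 1 − e^(−λt) = 0.75, t = −ln(0.25)/λ = 7.96 years.

7.960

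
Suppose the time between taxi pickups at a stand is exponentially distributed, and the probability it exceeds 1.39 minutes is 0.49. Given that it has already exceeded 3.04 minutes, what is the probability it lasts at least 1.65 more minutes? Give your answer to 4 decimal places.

0.4288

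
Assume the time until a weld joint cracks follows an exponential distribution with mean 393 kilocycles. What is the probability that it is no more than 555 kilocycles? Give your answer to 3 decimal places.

The rate is λ = 1/393 = 0.00254453 per kilocycle.
P(X ≤ 555) = 1 − e^(−λ·555) = 1 − e^(−1.4122) ≈ 0.756.

0.756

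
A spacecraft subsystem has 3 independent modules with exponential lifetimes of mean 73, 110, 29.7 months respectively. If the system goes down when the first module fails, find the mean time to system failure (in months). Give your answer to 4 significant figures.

17.71

The first failure time is exponential with rate Σλ_i = 1/73 + 1/110 + 1/29.7 = 0.0564596 per month.
E[min] = 1/Σλ = 1/0.0564596 = 17.7118 months.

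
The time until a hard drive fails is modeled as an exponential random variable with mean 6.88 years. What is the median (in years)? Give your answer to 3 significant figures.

The rate is λ = 1/6.88 = 0.145349 per year.
Set 1 − e^(−λt) = 0.5, so t = −ln(0.5)/λ = 0.69315/0.145349 ≈ 4.76885 years.

4.77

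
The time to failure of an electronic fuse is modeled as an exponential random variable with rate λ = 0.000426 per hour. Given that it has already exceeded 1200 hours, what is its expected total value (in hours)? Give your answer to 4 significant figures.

By memorylessness, E[X | X > 1200] = 1200 + 1/λ = 1200 + 2347.42 = 3547.42 hours.

3547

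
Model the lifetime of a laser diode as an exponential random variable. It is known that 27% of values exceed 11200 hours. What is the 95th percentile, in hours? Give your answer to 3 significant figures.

25600

e^(−λ·11200) = 0.27 ⇒ λ = −ln(0.27)/11200 = 0.000116905.
95th percentile: 1 − e^(−λt) = 0.95, t = −ln(0.05)/λ = 25625.4 hours.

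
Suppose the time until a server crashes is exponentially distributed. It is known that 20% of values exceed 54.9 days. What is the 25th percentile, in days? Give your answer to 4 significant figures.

9.813

e^(−λ·54.9) = 0.20 ⇒ λ = −ln(0.20)/54.9 = 0.0293158.
25th percentile: 1 − e^(−λt) = 0.25, t = −ln(0.75)/λ = 9.81321 days.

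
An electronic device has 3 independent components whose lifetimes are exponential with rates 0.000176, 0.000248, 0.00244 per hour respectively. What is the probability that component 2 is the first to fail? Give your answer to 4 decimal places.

0.0866

The time to first failure is exponential with rate Σλ = 0.000176 + 0.000248 + 0.00244 = 0.002864.
P(component 2 first) = λ_2/Σλ = 0.000248/0.002864 ≈ 0.0866.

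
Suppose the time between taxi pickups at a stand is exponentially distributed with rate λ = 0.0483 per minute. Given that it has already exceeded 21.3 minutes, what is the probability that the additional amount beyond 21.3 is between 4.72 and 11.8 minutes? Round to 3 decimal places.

0.231

Memoryless: the residual past 21.3 is again Exp(λ).
P(4.72 < residual < 11.8) = e^(−λ·4.72) − e^(−λ·11.8) = 0.79614 − 0.56556 ≈ 0.231.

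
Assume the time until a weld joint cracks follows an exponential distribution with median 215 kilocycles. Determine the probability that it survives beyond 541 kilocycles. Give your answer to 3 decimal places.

0.175

For an exponential, median = ln(2)/λ, so λ = ln 2 / 215 = 0.00322394 per kilocycle.
P(X > 541) = e^(−λ·541) = e^(−1.7442) ≈ 0.175.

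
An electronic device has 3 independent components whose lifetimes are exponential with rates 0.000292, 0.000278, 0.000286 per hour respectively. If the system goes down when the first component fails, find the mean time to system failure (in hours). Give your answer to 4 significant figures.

1168

The time to first failure is exponential with rate Σλ = 0.000292 + 0.000278 + 0.000286 = 0.000856.
E[min] = 1/Σλ = 1/0.000856 = 1168.22 hours.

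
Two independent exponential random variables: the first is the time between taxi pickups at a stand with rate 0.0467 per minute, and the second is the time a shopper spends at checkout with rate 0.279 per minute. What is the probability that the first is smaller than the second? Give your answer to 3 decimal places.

λ_1 = 0.0467, λ_2 = 0.279.
For independent exponentials, P(the first < the second) = λ_1/(λ_1+λ_2) = 0.0467/0.3257 ≈ 0.143.

0.143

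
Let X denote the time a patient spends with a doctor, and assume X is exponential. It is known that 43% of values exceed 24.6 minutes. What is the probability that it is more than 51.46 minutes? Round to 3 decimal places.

e^(−λ·24.6) = 0.43 ⇒ λ = −ln(0.43)/24.6 = 0.0343077.
P(X > 51.46) = e^(−0.0343077·51.46) = e^(−1.7655) ≈ 0.171.

0.171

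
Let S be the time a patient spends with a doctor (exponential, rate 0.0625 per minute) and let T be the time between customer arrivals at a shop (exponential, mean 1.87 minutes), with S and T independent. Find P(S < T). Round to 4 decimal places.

λ_1 = 0.0625, λ_2 = 1/1.87 = 0.534759.
For independent exponentials, P(S < T) = λ_1/(λ_1+λ_2) = 0.0625/0.597259 ≈ 0.1046.

0.1046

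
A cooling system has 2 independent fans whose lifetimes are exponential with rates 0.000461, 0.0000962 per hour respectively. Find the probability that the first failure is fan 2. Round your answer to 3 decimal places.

The time to first failure is exponential with rate Σλ = 0.000461 + 0.0000962 = 0.0005572.
P(fan 2 first) = λ_2/Σλ = 0.0000962/0.0005572 ≈ 0.173.

0.173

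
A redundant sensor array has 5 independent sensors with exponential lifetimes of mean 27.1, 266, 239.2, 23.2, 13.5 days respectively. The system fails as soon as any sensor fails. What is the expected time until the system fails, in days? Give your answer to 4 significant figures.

6.172

The first failure time is exponential with rate Σλ_i = 1/27.1 + 1/266 + 1/239.2 + 1/23.2 + 1/13.5 = 0.162018 per day.
E[min] = 1/Σλ = 1/0.162018 = 6.17216 days.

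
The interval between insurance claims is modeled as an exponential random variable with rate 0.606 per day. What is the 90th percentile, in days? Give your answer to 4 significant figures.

3.800

Set 1 − e^(−λt) = 0.9, so t = −ln(0.1)/λ = 2.3026/0.606 ≈ 3.79965 days.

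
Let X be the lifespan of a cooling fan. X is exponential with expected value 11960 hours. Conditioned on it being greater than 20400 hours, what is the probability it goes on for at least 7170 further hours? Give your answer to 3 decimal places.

0.549

The rate is λ = 1/11960 = 0.000083612 per hour.
The exponential is memoryless, so the remaining time is again Exp(λ): the condition X > 20400 is irrelevant.
P(X > 7170) = e^(−0.5995) ≈ 0.549.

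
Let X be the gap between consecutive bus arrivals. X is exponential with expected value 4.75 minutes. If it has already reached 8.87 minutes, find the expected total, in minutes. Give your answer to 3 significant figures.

13.6

The rate is λ = 1/4.75 = 0.210526 per minute.
By memorylessness, E[X | X > 8.87] = 8.87 + 1/λ = 8.87 + 4.75 = 13.62 minutes.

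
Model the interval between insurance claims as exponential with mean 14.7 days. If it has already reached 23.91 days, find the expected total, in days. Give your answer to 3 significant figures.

38.6

The rate is λ = 1/14.7 = 0.0680272 per day.
By memorylessness, E[X | X > 23.91] = 23.91 + 1/λ = 23.91 + 14.7 = 38.61 days.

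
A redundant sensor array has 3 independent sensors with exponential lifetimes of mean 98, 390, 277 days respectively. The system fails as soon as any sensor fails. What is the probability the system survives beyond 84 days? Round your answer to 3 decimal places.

The first failure time is exponential with rate Σλ_i = 1/98 + 1/390 + 1/277 = 0.0163783 per day.
P(min > 84) = e^(−0.0163783·84) = e^(−1.3758) ≈ 0.253.

0.253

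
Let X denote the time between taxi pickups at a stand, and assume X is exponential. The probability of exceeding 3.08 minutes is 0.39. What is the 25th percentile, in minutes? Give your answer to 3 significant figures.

e^(−λ·3.08) = 0.39 ⇒ λ = −ln(0.39)/3.08 = 0.305717.
25th percentile: 1 − e^(−λt) = 0.25, t = −ln(0.75)/λ = 0.941008 minutes.

0.941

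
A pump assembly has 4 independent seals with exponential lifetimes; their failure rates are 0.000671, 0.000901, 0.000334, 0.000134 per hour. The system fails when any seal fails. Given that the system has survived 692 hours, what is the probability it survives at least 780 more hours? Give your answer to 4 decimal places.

0.2037

Time to first failure ~ Exp(Σλ) with Σλ = 0.00204.
By memorylessness, P(T > 692+780 | T > 692) = P(T > 780) = e^(−0.00204·780) ≈ 0.2037.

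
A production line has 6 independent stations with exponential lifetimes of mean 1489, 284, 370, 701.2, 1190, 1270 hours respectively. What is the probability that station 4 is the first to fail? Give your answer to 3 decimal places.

0.143

Rates: λ_i = 1/mean_i → 0.000671592, 0.00352113, 0.0027027, 0.00142613, 0.000840336, 0.000787402; Σλ = 0.00994929.
P(station 4 first) = λ_4/Σλ = 0.00142613/0.00994929 ≈ 0.143.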